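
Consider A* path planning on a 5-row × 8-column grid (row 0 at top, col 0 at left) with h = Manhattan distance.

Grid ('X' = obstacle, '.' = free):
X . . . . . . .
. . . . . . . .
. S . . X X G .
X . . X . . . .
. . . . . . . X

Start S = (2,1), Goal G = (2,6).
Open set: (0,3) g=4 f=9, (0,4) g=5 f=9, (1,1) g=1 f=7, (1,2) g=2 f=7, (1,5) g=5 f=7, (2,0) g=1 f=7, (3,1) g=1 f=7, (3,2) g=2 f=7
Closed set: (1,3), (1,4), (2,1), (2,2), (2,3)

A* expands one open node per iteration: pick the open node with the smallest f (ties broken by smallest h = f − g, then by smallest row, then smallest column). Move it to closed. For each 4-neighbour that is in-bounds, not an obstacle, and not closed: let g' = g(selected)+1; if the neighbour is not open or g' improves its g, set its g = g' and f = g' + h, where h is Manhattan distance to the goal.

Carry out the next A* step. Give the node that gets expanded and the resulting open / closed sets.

step 1: expand (1,5) (f=7, h=2) → closed; open now [(0,3) g=4 f=9, (0,4) g=5 f=9, (0,5) g=6 f=9, (1,1) g=1 f=7, (1,2) g=2 f=7, (1,6) g=6 f=7, (2,0) g=1 f=7, (3,1) g=1 f=7, (3,2) g=2 f=7]

expanded=(1,5); open=[(0,3) g=4 f=9, (0,4) g=5 f=9, (0,5) g=6 f=9, (1,1) g=1 f=7, (1,2) g=2 f=7, (1,6) g=6 f=7, (2,0) g=1 f=7, (3,1) g=1 f=7, (3,2) g=2 f=7]; closed=[(1,3), (1,4), (1,5), (2,1), (2,2), (2,3)]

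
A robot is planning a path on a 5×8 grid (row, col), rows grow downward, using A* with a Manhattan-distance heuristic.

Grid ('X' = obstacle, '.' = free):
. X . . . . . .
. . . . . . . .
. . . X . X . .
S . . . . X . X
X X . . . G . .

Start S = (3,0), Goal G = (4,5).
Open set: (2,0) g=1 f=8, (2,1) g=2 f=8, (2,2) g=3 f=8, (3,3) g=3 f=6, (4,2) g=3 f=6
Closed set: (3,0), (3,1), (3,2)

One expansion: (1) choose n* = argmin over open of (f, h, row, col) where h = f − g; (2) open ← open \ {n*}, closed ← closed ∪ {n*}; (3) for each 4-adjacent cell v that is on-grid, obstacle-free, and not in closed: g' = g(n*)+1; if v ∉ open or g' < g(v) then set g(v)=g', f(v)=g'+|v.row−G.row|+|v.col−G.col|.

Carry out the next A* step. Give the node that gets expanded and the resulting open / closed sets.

expanded=(3,3); open=[(2,0) g=1 f=8, (2,1) g=2 f=8, (2,2) g=3 f=8, (3,4) g=4 f=6, (4,2) g=3 f=6, (4,3) g=4 f=6]; closed=[(3,0), (3,1), (3,2), (3,3)]

step 1: expand (3,3) (f=6, h=3) → closed; open now [(2,0) g=1 f=8, (2,1) g=2 f=8, (2,2) g=3 f=8, (3,4) g=4 f=6, (4,2) g=3 f=6, (4,3) g=4 f=6]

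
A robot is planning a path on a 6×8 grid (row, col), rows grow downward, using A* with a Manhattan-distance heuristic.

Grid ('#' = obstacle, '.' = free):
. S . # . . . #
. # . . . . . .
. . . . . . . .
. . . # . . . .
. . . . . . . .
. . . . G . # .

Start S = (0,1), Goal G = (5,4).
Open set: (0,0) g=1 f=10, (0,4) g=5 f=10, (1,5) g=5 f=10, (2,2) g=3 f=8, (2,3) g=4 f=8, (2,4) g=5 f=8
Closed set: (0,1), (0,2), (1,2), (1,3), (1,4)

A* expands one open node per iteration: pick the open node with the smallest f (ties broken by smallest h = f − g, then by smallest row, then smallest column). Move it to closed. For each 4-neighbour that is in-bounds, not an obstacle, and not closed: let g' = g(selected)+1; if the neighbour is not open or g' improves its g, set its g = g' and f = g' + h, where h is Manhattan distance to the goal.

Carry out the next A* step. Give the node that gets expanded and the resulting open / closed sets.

step 1: expand (2,4) (f=8, h=3) → closed; open now [(0,0) g=1 f=10, (0,4) g=5 f=10, (1,5) g=5 f=10, (2,2) g=3 f=8, (2,3) g=4 f=8, (2,5) g=6 f=10, (3,4) g=6 f=8]

expanded=(2,4); open=[(0,0) g=1 f=10, (0,4) g=5 f=10, (1,5) g=5 f=10, (2,2) g=3 f=8, (2,3) g=4 f=8, (2,5) g=6 f=10, (3,4) g=6 f=8]; closed=[(0,1), (0,2), (1,2), (1,3), (1,4), (2,4)]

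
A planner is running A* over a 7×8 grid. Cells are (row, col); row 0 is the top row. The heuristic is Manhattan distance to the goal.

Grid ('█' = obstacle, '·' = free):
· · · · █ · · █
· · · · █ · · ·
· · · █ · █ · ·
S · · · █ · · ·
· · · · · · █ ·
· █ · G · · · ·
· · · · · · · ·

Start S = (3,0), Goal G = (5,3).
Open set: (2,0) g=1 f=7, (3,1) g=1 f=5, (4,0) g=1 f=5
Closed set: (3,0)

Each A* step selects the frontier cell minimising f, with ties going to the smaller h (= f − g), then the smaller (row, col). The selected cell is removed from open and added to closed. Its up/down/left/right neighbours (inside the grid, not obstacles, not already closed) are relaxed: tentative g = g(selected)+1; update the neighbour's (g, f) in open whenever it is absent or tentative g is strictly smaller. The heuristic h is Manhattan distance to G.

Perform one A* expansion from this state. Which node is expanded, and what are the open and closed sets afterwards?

expanded=(3,1); open=[(2,0) g=1 f=7, (2,1) g=2 f=7, (3,2) g=2 f=5, (4,0) g=1 f=5, (4,1) g=2 f=5]; closed=[(3,0), (3,1)]

step 1: expand (3,1) (f=5, h=4) → closed; open now [(2,0) g=1 f=7, (2,1) g=2 f=7, (3,2) g=2 f=5, (4,0) g=1 f=5, (4,1) g=2 f=5]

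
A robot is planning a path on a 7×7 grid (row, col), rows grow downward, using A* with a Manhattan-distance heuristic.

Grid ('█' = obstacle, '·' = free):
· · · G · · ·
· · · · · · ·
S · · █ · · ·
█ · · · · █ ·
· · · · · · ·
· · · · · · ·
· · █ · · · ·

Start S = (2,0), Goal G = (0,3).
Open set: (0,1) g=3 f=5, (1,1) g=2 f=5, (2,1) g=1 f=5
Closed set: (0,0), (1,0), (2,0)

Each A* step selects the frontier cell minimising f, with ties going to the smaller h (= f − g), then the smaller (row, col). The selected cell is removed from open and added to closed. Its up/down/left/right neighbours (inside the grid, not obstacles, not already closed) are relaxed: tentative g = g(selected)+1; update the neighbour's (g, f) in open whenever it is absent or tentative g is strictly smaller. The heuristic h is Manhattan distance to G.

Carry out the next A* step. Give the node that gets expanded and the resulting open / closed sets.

expanded=(0,1); open=[(0,2) g=4 f=5, (1,1) g=2 f=5, (2,1) g=1 f=5]; closed=[(0,0), (0,1), (1,0), (2,0)]

step 1: expand (0,1) (f=5, h=2) → closed; open now [(0,2) g=4 f=5, (1,1) g=2 f=5, (2,1) g=1 f=5]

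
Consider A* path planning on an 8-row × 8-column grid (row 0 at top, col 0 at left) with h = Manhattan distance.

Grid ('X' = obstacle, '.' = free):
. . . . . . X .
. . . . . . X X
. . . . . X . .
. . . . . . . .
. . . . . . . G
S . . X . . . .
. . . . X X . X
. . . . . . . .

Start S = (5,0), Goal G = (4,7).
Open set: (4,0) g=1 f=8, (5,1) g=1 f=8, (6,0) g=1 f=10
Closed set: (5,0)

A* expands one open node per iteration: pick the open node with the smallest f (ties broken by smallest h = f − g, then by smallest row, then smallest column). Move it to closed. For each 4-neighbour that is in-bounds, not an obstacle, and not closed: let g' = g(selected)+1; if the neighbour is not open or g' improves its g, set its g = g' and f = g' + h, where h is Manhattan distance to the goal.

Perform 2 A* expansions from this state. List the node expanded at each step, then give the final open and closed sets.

order=[(4,0) → (4,1)]; open=[(3,0) g=2 f=10, (3,1) g=3 f=10, (4,2) g=3 f=8, (5,1) g=1 f=8, (6,0) g=1 f=10]; closed=[(4,0), (4,1), (5,0)]

step 1: expand (4,0) (f=8, h=7) → closed; open now [(3,0) g=2 f=10, (4,1) g=2 f=8, (5,1) g=1 f=8, (6,0) g=1 f=10]
step 2: expand (4,1) (f=8, h=6) → closed; open now [(3,0) g=2 f=10, (3,1) g=3 f=10, (4,2) g=3 f=8, (5,1) g=1 f=8, (6,0) g=1 f=10]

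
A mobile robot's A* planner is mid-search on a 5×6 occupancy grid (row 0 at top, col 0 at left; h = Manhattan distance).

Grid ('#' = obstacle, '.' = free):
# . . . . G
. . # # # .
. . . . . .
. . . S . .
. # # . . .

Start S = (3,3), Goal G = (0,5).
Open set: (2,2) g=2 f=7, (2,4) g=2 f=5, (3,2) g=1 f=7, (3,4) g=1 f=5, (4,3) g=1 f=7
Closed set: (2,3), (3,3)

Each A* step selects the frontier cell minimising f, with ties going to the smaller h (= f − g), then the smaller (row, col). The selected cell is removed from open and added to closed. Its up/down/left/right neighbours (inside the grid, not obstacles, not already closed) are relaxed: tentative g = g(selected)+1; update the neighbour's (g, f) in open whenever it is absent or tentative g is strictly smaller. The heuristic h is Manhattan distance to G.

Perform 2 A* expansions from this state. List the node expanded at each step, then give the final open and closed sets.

step 1: expand (2,4) (f=5, h=3) → closed; open now [(2,2) g=2 f=7, (2,5) g=3 f=5, (3,2) g=1 f=7, (3,4) g=1 f=5, (4,3) g=1 f=7]
step 2: expand (2,5) (f=5, h=2) → closed; open now [(1,5) g=4 f=5, (2,2) g=2 f=7, (3,2) g=1 f=7, (3,4) g=1 f=5, (3,5) g=4 f=7, (4,3) g=1 f=7]

order=[(2,4) → (2,5)]; open=[(1,5) g=4 f=5, (2,2) g=2 f=7, (3,2) g=1 f=7, (3,4) g=1 f=5, (3,5) g=4 f=7, (4,3) g=1 f=7]; closed=[(2,3), (2,4), (2,5), (3,3)]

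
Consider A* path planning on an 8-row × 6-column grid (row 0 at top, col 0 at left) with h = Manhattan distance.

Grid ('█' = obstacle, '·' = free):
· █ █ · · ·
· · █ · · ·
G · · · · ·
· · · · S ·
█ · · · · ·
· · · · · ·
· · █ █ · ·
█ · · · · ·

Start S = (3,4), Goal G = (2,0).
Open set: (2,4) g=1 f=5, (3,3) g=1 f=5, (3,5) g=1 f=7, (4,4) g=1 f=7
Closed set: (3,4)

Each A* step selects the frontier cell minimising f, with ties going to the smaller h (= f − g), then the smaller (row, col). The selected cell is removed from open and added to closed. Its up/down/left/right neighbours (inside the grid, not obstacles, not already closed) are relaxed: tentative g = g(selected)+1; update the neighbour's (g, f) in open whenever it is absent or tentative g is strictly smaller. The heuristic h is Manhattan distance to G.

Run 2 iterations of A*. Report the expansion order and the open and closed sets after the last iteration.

step 1: expand (2,4) (f=5, h=4) → closed; open now [(1,4) g=2 f=7, (2,3) g=2 f=5, (2,5) g=2 f=7, (3,3) g=1 f=5, (3,5) g=1 f=7, (4,4) g=1 f=7]
step 2: expand (2,3) (f=5, h=3) → closed; open now [(1,3) g=3 f=7, (1,4) g=2 f=7, (2,2) g=3 f=5, (2,5) g=2 f=7, (3,3) g=1 f=5, (3,5) g=1 f=7, (4,4) g=1 f=7]

order=[(2,4) → (2,3)]; open=[(1,3) g=3 f=7, (1,4) g=2 f=7, (2,2) g=3 f=5, (2,5) g=2 f=7, (3,3) g=1 f=5, (3,5) g=1 f=7, (4,4) g=1 f=7]; closed=[(2,3), (2,4), (3,4)]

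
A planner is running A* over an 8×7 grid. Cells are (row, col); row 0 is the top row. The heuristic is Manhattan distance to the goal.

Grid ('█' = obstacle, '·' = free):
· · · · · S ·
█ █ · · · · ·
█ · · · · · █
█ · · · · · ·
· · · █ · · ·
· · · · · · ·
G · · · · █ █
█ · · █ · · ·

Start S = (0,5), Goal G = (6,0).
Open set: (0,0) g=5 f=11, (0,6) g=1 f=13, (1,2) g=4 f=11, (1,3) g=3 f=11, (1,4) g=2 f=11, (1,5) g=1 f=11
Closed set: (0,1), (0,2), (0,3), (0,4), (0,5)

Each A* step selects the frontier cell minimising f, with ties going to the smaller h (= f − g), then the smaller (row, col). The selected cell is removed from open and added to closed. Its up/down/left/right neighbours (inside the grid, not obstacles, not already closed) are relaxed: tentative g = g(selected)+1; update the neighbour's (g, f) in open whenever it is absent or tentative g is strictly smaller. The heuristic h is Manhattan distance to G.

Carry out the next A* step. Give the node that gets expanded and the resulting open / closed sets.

step 1: expand (0,0) (f=11, h=6) → closed; open now [(0,6) g=1 f=13, (1,2) g=4 f=11, (1,3) g=3 f=11, (1,4) g=2 f=11, (1,5) g=1 f=11]

expanded=(0,0); open=[(0,6) g=1 f=13, (1,2) g=4 f=11, (1,3) g=3 f=11, (1,4) g=2 f=11, (1,5) g=1 f=11]; closed=[(0,0), (0,1), (0,2), (0,3), (0,4), (0,5)]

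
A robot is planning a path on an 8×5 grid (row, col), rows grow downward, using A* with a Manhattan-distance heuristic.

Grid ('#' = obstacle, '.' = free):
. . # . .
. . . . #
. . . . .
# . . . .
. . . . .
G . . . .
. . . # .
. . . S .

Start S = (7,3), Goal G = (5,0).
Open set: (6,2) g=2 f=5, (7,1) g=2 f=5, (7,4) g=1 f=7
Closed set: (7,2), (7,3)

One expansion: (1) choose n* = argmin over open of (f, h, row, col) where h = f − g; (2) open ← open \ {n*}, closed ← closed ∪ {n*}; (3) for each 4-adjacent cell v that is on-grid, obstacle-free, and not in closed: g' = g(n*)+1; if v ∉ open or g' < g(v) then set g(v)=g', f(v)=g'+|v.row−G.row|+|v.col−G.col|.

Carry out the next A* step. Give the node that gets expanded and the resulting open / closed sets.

expanded=(6,2); open=[(5,2) g=3 f=5, (6,1) g=3 f=5, (7,1) g=2 f=5, (7,4) g=1 f=7]; closed=[(6,2), (7,2), (7,3)]

step 1: expand (6,2) (f=5, h=3) → closed; open now [(5,2) g=3 f=5, (6,1) g=3 f=5, (7,1) g=2 f=5, (7,4) g=1 f=7]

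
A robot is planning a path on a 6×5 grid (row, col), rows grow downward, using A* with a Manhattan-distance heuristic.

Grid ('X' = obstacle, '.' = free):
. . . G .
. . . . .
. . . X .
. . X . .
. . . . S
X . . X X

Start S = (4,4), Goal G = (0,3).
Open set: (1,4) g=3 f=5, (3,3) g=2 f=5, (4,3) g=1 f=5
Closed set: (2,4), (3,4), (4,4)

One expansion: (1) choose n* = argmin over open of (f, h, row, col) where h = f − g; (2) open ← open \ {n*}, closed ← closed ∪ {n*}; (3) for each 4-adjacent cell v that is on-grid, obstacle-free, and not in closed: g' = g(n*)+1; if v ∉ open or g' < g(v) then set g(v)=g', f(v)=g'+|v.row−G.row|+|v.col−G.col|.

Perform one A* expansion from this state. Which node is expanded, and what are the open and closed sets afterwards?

step 1: expand (1,4) (f=5, h=2) → closed; open now [(0,4) g=4 f=5, (1,3) g=4 f=5, (3,3) g=2 f=5, (4,3) g=1 f=5]

expanded=(1,4); open=[(0,4) g=4 f=5, (1,3) g=4 f=5, (3,3) g=2 f=5, (4,3) g=1 f=5]; closed=[(1,4), (2,4), (3,4), (4,4)]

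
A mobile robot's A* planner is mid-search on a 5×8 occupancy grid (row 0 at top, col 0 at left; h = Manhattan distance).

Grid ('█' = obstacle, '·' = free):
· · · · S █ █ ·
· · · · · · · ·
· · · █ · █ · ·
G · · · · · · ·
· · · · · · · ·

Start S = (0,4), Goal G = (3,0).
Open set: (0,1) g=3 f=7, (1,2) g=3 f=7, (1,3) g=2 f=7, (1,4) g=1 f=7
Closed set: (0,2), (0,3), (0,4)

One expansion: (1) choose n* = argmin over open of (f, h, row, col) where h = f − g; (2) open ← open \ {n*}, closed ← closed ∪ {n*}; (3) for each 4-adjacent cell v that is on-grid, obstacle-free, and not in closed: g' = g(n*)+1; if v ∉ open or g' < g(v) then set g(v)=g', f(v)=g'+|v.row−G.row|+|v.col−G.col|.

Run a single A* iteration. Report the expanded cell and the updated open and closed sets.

expanded=(0,1); open=[(0,0) g=4 f=7, (1,1) g=4 f=7, (1,2) g=3 f=7, (1,3) g=2 f=7, (1,4) g=1 f=7]; closed=[(0,1), (0,2), (0,3), (0,4)]

step 1: expand (0,1) (f=7, h=4) → closed; open now [(0,0) g=4 f=7, (1,1) g=4 f=7, (1,2) g=3 f=7, (1,3) g=2 f=7, (1,4) g=1 f=7]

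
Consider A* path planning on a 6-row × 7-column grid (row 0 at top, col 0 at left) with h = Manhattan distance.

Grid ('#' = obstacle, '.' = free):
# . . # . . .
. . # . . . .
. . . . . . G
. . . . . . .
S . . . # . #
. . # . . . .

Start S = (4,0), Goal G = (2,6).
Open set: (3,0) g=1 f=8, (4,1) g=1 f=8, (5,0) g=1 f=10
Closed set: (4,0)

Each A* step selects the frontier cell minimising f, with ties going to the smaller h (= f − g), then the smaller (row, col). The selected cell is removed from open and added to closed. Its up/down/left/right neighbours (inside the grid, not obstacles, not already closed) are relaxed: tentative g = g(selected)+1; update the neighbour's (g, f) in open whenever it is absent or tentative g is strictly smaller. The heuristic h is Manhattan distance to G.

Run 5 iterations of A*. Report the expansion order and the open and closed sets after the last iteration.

step 1: expand (3,0) (f=8, h=7) → closed; open now [(2,0) g=2 f=8, (3,1) g=2 f=8, (4,1) g=1 f=8, (5,0) g=1 f=10]
step 2: expand (2,0) (f=8, h=6) → closed; open now [(1,0) g=3 f=10, (2,1) g=3 f=8, (3,1) g=2 f=8, (4,1) g=1 f=8, (5,0) g=1 f=10]
step 3: expand (2,1) (f=8, h=5) → closed; open now [(1,0) g=3 f=10, (1,1) g=4 f=10, (2,2) g=4 f=8, (3,1) g=2 f=8, (4,1) g=1 f=8, (5,0) g=1 f=10]
step 4: expand (2,2) (f=8, h=4) → closed; open now [(1,0) g=3 f=10, (1,1) g=4 f=10, (2,3) g=5 f=8, (3,1) g=2 f=8, (3,2) g=5 f=10, (4,1) g=1 f=8, (5,0) g=1 f=10]
step 5: expand (2,3) (f=8, h=3) → closed; open now [(1,0) g=3 f=10, (1,1) g=4 f=10, (1,3) g=6 f=10, (2,4) g=6 f=8, (3,1) g=2 f=8, (3,2) g=5 f=10, (3,3) g=6 f=10, (4,1) g=1 f=8, (5,0) g=1 f=10]

order=[(3,0) → (2,0) → (2,1) → (2,2) → (2,3)]; open=[(1,0) g=3 f=10, (1,1) g=4 f=10, (1,3) g=6 f=10, (2,4) g=6 f=8, (3,1) g=2 f=8, (3,2) g=5 f=10, (3,3) g=6 f=10, (4,1) g=1 f=8, (5,0) g=1 f=10]; closed=[(2,0), (2,1), (2,2), (2,3), (3,0), (4,0)]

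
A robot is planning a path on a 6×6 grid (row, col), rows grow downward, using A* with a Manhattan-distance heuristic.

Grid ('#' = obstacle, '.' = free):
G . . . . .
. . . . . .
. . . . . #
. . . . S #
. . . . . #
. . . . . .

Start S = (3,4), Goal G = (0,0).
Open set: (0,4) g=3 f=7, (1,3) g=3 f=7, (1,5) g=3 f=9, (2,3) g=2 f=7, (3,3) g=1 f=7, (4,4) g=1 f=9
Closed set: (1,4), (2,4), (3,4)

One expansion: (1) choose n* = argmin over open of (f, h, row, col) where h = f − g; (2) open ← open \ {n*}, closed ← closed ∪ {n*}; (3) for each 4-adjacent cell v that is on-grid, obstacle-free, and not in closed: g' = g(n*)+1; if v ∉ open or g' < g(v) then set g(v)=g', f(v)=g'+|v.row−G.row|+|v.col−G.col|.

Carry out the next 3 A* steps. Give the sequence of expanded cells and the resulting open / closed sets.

order=[(0,4) → (0,3) → (0,2)]; open=[(0,1) g=6 f=7, (0,5) g=4 f=9, (1,2) g=6 f=9, (1,3) g=3 f=7, (1,5) g=3 f=9, (2,3) g=2 f=7, (3,3) g=1 f=7, (4,4) g=1 f=9]; closed=[(0,2), (0,3), (0,4), (1,4), (2,4), (3,4)]

step 1: expand (0,4) (f=7, h=4) → closed; open now [(0,3) g=4 f=7, (0,5) g=4 f=9, (1,3) g=3 f=7, (1,5) g=3 f=9, (2,3) g=2 f=7, (3,3) g=1 f=7, (4,4) g=1 f=9]
step 2: expand (0,3) (f=7, h=3) → closed; open now [(0,2) g=5 f=7, (0,5) g=4 f=9, (1,3) g=3 f=7, (1,5) g=3 f=9, (2,3) g=2 f=7, (3,3) g=1 f=7, (4,4) g=1 f=9]
step 3: expand (0,2) (f=7, h=2) → closed; open now [(0,1) g=6 f=7, (0,5) g=4 f=9, (1,2) g=6 f=9, (1,3) g=3 f=7, (1,5) g=3 f=9, (2,3) g=2 f=7, (3,3) g=1 f=7, (4,4) g=1 f=9]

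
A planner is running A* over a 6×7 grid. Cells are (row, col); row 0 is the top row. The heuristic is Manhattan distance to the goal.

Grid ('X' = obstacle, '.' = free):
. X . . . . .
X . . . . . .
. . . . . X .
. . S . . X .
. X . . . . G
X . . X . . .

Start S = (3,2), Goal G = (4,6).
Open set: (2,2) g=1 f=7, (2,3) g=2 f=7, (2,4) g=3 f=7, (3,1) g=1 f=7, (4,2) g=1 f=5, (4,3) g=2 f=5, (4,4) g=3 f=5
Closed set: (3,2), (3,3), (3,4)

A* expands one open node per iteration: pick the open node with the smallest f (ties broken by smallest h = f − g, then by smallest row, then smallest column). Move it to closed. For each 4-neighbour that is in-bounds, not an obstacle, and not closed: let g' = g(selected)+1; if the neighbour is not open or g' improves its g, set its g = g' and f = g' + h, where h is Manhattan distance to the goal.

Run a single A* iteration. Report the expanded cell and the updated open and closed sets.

step 1: expand (4,4) (f=5, h=2) → closed; open now [(2,2) g=1 f=7, (2,3) g=2 f=7, (2,4) g=3 f=7, (3,1) g=1 f=7, (4,2) g=1 f=5, (4,3) g=2 f=5, (4,5) g=4 f=5, (5,4) g=4 f=7]

expanded=(4,4); open=[(2,2) g=1 f=7, (2,3) g=2 f=7, (2,4) g=3 f=7, (3,1) g=1 f=7, (4,2) g=1 f=5, (4,3) g=2 f=5, (4,5) g=4 f=5, (5,4) g=4 f=7]; closed=[(3,2), (3,3), (3,4), (4,4)]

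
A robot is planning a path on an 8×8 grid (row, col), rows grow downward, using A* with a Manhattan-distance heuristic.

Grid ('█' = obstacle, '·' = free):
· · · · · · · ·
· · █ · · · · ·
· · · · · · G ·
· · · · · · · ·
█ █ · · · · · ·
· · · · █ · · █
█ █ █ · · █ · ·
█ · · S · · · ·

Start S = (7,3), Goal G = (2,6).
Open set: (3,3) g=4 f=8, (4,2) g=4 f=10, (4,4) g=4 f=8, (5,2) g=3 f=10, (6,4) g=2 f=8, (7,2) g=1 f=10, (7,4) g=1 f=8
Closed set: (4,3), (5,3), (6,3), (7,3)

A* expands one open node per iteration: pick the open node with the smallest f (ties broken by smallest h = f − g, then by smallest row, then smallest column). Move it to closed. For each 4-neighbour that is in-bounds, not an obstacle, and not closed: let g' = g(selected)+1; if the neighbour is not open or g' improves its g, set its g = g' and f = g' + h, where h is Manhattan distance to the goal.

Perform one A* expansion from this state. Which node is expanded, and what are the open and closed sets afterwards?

step 1: expand (3,3) (f=8, h=4) → closed; open now [(2,3) g=5 f=8, (3,2) g=5 f=10, (3,4) g=5 f=8, (4,2) g=4 f=10, (4,4) g=4 f=8, (5,2) g=3 f=10, (6,4) g=2 f=8, (7,2) g=1 f=10, (7,4) g=1 f=8]

expanded=(3,3); open=[(2,3) g=5 f=8, (3,2) g=5 f=10, (3,4) g=5 f=8, (4,2) g=4 f=10, (4,4) g=4 f=8, (5,2) g=3 f=10, (6,4) g=2 f=8, (7,2) g=1 f=10, (7,4) g=1 f=8]; closed=[(3,3), (4,3), (5,3), (6,3), (7,3)]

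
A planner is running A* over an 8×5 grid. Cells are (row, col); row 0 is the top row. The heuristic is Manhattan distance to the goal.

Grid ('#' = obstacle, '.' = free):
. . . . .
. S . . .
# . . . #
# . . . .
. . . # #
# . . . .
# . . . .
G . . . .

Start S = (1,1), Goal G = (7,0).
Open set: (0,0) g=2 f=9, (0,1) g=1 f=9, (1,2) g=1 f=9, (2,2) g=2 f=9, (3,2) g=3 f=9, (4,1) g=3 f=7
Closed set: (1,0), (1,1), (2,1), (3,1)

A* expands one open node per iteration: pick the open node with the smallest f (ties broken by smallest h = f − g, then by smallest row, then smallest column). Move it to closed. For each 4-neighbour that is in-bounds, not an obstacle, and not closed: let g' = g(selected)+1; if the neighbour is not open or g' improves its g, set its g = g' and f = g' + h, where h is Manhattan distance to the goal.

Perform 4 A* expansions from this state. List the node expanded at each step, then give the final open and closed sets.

order=[(4,1) → (4,0) → (5,1) → (6,1)]; open=[(0,0) g=2 f=9, (0,1) g=1 f=9, (1,2) g=1 f=9, (2,2) g=2 f=9, (3,2) g=3 f=9, (4,2) g=4 f=9, (5,2) g=5 f=9, (6,2) g=6 f=9, (7,1) g=6 f=7]; closed=[(1,0), (1,1), (2,1), (3,1), (4,0), (4,1), (5,1), (6,1)]

step 1: expand (4,1) (f=7, h=4) → closed; open now [(0,0) g=2 f=9, (0,1) g=1 f=9, (1,2) g=1 f=9, (2,2) g=2 f=9, (3,2) g=3 f=9, (4,0) g=4 f=7, (4,2) g=4 f=9, (5,1) g=4 f=7]
step 2: expand (4,0) (f=7, h=3) → closed; open now [(0,0) g=2 f=9, (0,1) g=1 f=9, (1,2) g=1 f=9, (2,2) g=2 f=9, (3,2) g=3 f=9, (4,2) g=4 f=9, (5,1) g=4 f=7]
step 3: expand (5,1) (f=7, h=3) → closed; open now [(0,0) g=2 f=9, (0,1) g=1 f=9, (1,2) g=1 f=9, (2,2) g=2 f=9, (3,2) g=3 f=9, (4,2) g=4 f=9, (5,2) g=5 f=9, (6,1) g=5 f=7]
step 4: expand (6,1) (f=7, h=2) → closed; open now [(0,0) g=2 f=9, (0,1) g=1 f=9, (1,2) g=1 f=9, (2,2) g=2 f=9, (3,2) g=3 f=9, (4,2) g=4 f=9, (5,2) g=5 f=9, (6,2) g=6 f=9, (7,1) g=6 f=7]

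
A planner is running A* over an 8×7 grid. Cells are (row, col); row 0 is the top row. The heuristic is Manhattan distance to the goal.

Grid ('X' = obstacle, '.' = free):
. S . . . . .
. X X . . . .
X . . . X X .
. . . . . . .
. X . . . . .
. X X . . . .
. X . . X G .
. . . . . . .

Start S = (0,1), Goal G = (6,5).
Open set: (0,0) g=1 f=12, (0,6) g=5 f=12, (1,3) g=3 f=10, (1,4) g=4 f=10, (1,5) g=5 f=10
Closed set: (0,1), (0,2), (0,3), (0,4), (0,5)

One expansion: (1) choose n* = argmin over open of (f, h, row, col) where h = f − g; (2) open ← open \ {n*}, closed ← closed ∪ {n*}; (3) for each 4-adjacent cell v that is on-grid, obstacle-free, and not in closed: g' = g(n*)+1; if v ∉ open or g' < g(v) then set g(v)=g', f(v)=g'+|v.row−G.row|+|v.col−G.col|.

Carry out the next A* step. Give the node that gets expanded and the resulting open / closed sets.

expanded=(1,5); open=[(0,0) g=1 f=12, (0,6) g=5 f=12, (1,3) g=3 f=10, (1,4) g=4 f=10, (1,6) g=6 f=12]; closed=[(0,1), (0,2), (0,3), (0,4), (0,5), (1,5)]

step 1: expand (1,5) (f=10, h=5) → closed; open now [(0,0) g=1 f=12, (0,6) g=5 f=12, (1,3) g=3 f=10, (1,4) g=4 f=10, (1,6) g=6 f=12]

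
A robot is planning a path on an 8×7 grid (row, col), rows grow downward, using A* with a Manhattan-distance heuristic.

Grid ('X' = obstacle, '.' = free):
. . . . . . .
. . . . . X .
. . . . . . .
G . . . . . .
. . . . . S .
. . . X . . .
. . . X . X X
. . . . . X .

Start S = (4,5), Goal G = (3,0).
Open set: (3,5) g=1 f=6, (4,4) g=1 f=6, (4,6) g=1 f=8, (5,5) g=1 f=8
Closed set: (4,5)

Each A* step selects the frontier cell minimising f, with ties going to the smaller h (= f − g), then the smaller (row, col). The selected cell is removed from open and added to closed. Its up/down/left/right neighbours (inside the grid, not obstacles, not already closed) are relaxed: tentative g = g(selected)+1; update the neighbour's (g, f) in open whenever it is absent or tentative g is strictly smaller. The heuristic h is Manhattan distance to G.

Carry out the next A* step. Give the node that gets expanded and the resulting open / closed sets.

step 1: expand (3,5) (f=6, h=5) → closed; open now [(2,5) g=2 f=8, (3,4) g=2 f=6, (3,6) g=2 f=8, (4,4) g=1 f=6, (4,6) g=1 f=8, (5,5) g=1 f=8]

expanded=(3,5); open=[(2,5) g=2 f=8, (3,4) g=2 f=6, (3,6) g=2 f=8, (4,4) g=1 f=6, (4,6) g=1 f=8, (5,5) g=1 f=8]; closed=[(3,5), (4,5)]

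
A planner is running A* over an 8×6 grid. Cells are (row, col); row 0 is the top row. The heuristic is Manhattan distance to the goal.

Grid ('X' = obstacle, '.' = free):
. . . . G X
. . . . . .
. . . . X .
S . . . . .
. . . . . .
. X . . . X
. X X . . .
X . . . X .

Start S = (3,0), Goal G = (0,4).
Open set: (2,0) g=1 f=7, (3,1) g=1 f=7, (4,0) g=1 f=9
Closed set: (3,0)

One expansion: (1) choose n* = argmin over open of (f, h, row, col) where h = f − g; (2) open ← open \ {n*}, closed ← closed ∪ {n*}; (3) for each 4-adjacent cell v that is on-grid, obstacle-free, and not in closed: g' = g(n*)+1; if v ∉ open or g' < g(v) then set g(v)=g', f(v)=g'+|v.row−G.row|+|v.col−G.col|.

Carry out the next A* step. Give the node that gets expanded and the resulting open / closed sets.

expanded=(2,0); open=[(1,0) g=2 f=7, (2,1) g=2 f=7, (3,1) g=1 f=7, (4,0) g=1 f=9]; closed=[(2,0), (3,0)]

step 1: expand (2,0) (f=7, h=6) → closed; open now [(1,0) g=2 f=7, (2,1) g=2 f=7, (3,1) g=1 f=7, (4,0) g=1 f=9]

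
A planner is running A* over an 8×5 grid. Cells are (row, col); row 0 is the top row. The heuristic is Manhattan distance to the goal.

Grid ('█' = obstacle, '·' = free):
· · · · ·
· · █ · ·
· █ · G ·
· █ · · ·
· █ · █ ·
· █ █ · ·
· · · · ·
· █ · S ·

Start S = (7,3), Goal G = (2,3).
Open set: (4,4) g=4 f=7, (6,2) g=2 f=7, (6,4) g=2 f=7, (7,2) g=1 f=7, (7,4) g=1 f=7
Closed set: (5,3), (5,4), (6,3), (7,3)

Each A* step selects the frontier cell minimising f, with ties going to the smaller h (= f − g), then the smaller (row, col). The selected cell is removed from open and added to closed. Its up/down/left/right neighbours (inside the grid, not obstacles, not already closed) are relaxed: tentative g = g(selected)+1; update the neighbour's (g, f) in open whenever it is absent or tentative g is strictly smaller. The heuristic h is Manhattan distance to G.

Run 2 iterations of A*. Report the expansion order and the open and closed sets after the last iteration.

step 1: expand (4,4) (f=7, h=3) → closed; open now [(3,4) g=5 f=7, (6,2) g=2 f=7, (6,4) g=2 f=7, (7,2) g=1 f=7, (7,4) g=1 f=7]
step 2: expand (3,4) (f=7, h=2) → closed; open now [(2,4) g=6 f=7, (3,3) g=6 f=7, (6,2) g=2 f=7, (6,4) g=2 f=7, (7,2) g=1 f=7, (7,4) g=1 f=7]

order=[(4,4) → (3,4)]; open=[(2,4) g=6 f=7, (3,3) g=6 f=7, (6,2) g=2 f=7, (6,4) g=2 f=7, (7,2) g=1 f=7, (7,4) g=1 f=7]; closed=[(3,4), (4,4), (5,3), (5,4), (6,3), (7,3)]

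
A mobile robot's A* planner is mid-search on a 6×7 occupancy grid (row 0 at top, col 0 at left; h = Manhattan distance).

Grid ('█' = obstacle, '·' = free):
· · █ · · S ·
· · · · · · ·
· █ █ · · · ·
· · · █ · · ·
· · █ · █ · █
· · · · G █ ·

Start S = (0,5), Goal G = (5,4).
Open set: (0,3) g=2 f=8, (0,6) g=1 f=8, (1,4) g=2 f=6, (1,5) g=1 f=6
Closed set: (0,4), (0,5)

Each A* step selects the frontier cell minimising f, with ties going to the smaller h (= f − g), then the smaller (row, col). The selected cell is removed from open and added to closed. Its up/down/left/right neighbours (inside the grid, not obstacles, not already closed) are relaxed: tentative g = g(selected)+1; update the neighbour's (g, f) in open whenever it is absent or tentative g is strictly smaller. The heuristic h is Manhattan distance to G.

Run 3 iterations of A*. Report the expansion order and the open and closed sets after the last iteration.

order=[(1,4) → (2,4) → (3,4)]; open=[(0,3) g=2 f=8, (0,6) g=1 f=8, (1,3) g=3 f=8, (1,5) g=1 f=6, (2,3) g=4 f=8, (2,5) g=4 f=8, (3,5) g=5 f=8]; closed=[(0,4), (0,5), (1,4), (2,4), (3,4)]

step 1: expand (1,4) (f=6, h=4) → closed; open now [(0,3) g=2 f=8, (0,6) g=1 f=8, (1,3) g=3 f=8, (1,5) g=1 f=6, (2,4) g=3 f=6]
step 2: expand (2,4) (f=6, h=3) → closed; open now [(0,3) g=2 f=8, (0,6) g=1 f=8, (1,3) g=3 f=8, (1,5) g=1 f=6, (2,3) g=4 f=8, (2,5) g=4 f=8, (3,4) g=4 f=6]
step 3: expand (3,4) (f=6, h=2) → closed; open now [(0,3) g=2 f=8, (0,6) g=1 f=8, (1,3) g=3 f=8, (1,5) g=1 f=6, (2,3) g=4 f=8, (2,5) g=4 f=8, (3,5) g=5 f=8]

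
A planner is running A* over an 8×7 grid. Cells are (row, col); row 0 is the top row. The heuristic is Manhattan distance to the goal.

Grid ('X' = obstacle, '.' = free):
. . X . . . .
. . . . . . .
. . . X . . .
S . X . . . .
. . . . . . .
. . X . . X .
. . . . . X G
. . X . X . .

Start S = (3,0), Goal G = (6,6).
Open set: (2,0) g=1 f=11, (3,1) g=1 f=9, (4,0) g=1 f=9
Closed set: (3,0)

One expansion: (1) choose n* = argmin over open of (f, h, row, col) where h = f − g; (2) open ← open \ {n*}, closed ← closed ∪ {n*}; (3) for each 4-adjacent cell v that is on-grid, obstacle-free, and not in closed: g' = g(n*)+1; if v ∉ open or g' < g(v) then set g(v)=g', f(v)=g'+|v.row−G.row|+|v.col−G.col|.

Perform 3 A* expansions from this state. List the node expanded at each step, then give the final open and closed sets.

step 1: expand (3,1) (f=9, h=8) → closed; open now [(2,0) g=1 f=11, (2,1) g=2 f=11, (4,0) g=1 f=9, (4,1) g=2 f=9]
step 2: expand (4,1) (f=9, h=7) → closed; open now [(2,0) g=1 f=11, (2,1) g=2 f=11, (4,0) g=1 f=9, (4,2) g=3 f=9, (5,1) g=3 f=9]
step 3: expand (4,2) (f=9, h=6) → closed; open now [(2,0) g=1 f=11, (2,1) g=2 f=11, (4,0) g=1 f=9, (4,3) g=4 f=9, (5,1) g=3 f=9]

order=[(3,1) → (4,1) → (4,2)]; open=[(2,0) g=1 f=11, (2,1) g=2 f=11, (4,0) g=1 f=9, (4,3) g=4 f=9, (5,1) g=3 f=9]; closed=[(3,0), (3,1), (4,1), (4,2)]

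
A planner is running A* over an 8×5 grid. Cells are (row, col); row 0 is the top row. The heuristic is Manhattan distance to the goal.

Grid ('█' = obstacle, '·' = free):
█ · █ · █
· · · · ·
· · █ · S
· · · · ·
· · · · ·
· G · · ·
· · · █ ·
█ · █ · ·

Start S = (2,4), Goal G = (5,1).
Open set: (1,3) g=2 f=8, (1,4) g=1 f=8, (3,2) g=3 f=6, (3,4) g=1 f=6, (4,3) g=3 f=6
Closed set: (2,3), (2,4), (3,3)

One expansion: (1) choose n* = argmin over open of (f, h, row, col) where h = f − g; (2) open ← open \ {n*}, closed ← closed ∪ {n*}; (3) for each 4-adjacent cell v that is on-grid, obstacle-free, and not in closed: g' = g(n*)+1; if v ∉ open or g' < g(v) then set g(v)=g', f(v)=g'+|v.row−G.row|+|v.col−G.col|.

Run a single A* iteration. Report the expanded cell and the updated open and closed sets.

step 1: expand (3,2) (f=6, h=3) → closed; open now [(1,3) g=2 f=8, (1,4) g=1 f=8, (3,1) g=4 f=6, (3,4) g=1 f=6, (4,2) g=4 f=6, (4,3) g=3 f=6]

expanded=(3,2); open=[(1,3) g=2 f=8, (1,4) g=1 f=8, (3,1) g=4 f=6, (3,4) g=1 f=6, (4,2) g=4 f=6, (4,3) g=3 f=6]; closed=[(2,3), (2,4), (3,2), (3,3)]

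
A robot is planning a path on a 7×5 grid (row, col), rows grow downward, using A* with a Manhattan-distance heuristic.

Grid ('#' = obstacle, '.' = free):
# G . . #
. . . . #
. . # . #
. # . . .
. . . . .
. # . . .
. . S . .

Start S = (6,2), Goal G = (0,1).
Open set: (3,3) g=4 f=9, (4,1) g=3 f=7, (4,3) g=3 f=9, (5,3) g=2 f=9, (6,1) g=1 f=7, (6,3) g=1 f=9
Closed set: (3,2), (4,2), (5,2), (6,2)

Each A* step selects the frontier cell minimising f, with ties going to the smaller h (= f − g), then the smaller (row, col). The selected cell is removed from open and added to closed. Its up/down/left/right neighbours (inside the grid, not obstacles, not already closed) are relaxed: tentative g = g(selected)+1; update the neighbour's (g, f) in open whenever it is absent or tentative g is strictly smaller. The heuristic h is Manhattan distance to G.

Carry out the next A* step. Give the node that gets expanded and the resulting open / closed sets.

step 1: expand (4,1) (f=7, h=4) → closed; open now [(3,3) g=4 f=9, (4,0) g=4 f=9, (4,3) g=3 f=9, (5,3) g=2 f=9, (6,1) g=1 f=7, (6,3) g=1 f=9]

expanded=(4,1); open=[(3,3) g=4 f=9, (4,0) g=4 f=9, (4,3) g=3 f=9, (5,3) g=2 f=9, (6,1) g=1 f=7, (6,3) g=1 f=9]; closed=[(3,2), (4,1), (4,2), (5,2), (6,2)]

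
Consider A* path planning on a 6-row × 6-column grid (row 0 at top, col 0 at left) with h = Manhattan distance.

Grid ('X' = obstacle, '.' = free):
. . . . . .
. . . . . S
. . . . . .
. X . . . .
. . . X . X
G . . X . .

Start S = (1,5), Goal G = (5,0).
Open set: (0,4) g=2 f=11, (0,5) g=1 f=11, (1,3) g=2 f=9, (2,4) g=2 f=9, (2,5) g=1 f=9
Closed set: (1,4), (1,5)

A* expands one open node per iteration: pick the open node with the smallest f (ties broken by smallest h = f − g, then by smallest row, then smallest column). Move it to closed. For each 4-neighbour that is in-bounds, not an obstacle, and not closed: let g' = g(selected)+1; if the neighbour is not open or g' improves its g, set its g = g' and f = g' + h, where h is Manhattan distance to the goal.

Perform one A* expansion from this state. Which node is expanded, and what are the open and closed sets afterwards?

step 1: expand (1,3) (f=9, h=7) → closed; open now [(0,3) g=3 f=11, (0,4) g=2 f=11, (0,5) g=1 f=11, (1,2) g=3 f=9, (2,3) g=3 f=9, (2,4) g=2 f=9, (2,5) g=1 f=9]

expanded=(1,3); open=[(0,3) g=3 f=11, (0,4) g=2 f=11, (0,5) g=1 f=11, (1,2) g=3 f=9, (2,3) g=3 f=9, (2,4) g=2 f=9, (2,5) g=1 f=9]; closed=[(1,3), (1,4), (1,5)]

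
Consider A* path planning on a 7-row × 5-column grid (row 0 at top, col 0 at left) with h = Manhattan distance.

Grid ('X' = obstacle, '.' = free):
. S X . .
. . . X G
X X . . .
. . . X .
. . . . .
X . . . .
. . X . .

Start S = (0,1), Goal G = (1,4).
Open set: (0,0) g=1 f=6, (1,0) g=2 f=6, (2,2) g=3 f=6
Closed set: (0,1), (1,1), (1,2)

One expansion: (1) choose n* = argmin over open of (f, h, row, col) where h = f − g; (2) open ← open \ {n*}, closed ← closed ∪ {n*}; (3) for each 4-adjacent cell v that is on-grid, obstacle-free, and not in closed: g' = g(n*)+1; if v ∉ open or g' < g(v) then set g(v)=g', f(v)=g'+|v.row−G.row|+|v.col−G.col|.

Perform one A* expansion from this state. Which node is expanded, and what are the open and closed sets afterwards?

expanded=(2,2); open=[(0,0) g=1 f=6, (1,0) g=2 f=6, (2,3) g=4 f=6, (3,2) g=4 f=8]; closed=[(0,1), (1,1), (1,2), (2,2)]

step 1: expand (2,2) (f=6, h=3) → closed; open now [(0,0) g=1 f=6, (1,0) g=2 f=6, (2,3) g=4 f=6, (3,2) g=4 f=8]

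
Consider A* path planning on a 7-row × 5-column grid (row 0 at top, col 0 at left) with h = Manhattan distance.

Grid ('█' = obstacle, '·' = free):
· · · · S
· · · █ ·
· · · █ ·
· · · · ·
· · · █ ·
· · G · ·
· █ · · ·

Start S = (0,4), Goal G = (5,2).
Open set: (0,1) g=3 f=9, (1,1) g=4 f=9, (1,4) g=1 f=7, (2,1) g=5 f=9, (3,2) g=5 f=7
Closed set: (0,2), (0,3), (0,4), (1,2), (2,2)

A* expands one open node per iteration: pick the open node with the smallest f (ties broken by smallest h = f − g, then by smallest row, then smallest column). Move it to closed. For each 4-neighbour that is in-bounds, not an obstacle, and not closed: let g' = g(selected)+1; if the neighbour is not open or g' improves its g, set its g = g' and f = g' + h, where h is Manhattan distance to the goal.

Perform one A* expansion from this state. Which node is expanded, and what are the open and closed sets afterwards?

expanded=(3,2); open=[(0,1) g=3 f=9, (1,1) g=4 f=9, (1,4) g=1 f=7, (2,1) g=5 f=9, (3,1) g=6 f=9, (3,3) g=6 f=9, (4,2) g=6 f=7]; closed=[(0,2), (0,3), (0,4), (1,2), (2,2), (3,2)]

step 1: expand (3,2) (f=7, h=2) → closed; open now [(0,1) g=3 f=9, (1,1) g=4 f=9, (1,4) g=1 f=7, (2,1) g=5 f=9, (3,1) g=6 f=9, (3,3) g=6 f=9, (4,2) g=6 f=7]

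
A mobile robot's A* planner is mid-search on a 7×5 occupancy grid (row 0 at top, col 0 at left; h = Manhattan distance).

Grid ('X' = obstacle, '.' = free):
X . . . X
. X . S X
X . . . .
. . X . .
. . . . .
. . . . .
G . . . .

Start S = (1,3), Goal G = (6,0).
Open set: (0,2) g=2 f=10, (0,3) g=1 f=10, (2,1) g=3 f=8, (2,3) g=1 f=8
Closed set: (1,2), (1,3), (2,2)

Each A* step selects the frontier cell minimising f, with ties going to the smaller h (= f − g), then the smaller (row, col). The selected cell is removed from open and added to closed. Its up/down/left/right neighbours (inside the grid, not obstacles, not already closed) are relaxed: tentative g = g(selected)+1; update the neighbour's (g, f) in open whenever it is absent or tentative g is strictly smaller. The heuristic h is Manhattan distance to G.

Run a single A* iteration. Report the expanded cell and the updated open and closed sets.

expanded=(2,1); open=[(0,2) g=2 f=10, (0,3) g=1 f=10, (2,3) g=1 f=8, (3,1) g=4 f=8]; closed=[(1,2), (1,3), (2,1), (2,2)]

step 1: expand (2,1) (f=8, h=5) → closed; open now [(0,2) g=2 f=10, (0,3) g=1 f=10, (2,3) g=1 f=8, (3,1) g=4 f=8]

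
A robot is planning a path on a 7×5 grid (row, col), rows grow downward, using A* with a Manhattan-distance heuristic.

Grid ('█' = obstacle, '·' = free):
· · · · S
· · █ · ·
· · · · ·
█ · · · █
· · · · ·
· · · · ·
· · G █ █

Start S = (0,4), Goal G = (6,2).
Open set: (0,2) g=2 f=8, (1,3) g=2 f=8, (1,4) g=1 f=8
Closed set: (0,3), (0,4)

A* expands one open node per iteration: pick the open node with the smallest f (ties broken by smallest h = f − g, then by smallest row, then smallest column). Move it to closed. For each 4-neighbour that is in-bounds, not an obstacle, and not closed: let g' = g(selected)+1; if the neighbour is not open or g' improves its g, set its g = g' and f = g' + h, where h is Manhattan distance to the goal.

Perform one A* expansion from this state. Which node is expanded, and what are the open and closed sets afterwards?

expanded=(0,2); open=[(0,1) g=3 f=10, (1,3) g=2 f=8, (1,4) g=1 f=8]; closed=[(0,2), (0,3), (0,4)]

step 1: expand (0,2) (f=8, h=6) → closed; open now [(0,1) g=3 f=10, (1,3) g=2 f=8, (1,4) g=1 f=8]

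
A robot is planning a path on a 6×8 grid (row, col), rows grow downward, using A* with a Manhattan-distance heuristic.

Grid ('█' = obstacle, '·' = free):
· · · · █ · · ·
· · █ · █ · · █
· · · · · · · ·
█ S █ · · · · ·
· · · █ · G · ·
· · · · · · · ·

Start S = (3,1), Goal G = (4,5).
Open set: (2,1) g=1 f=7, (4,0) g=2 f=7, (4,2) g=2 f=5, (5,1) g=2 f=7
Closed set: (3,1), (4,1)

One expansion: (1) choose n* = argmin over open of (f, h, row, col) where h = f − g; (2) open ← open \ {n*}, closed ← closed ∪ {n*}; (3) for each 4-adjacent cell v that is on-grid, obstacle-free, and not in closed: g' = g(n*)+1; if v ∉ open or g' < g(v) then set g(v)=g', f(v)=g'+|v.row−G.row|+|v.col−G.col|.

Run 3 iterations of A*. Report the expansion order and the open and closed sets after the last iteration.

step 1: expand (4,2) (f=5, h=3) → closed; open now [(2,1) g=1 f=7, (4,0) g=2 f=7, (5,1) g=2 f=7, (5,2) g=3 f=7]
step 2: expand (5,2) (f=7, h=4) → closed; open now [(2,1) g=1 f=7, (4,0) g=2 f=7, (5,1) g=2 f=7, (5,3) g=4 f=7]
step 3: expand (5,3) (f=7, h=3) → closed; open now [(2,1) g=1 f=7, (4,0) g=2 f=7, (5,1) g=2 f=7, (5,4) g=5 f=7]

order=[(4,2) → (5,2) → (5,3)]; open=[(2,1) g=1 f=7, (4,0) g=2 f=7, (5,1) g=2 f=7, (5,4) g=5 f=7]; closed=[(3,1), (4,1), (4,2), (5,2), (5,3)]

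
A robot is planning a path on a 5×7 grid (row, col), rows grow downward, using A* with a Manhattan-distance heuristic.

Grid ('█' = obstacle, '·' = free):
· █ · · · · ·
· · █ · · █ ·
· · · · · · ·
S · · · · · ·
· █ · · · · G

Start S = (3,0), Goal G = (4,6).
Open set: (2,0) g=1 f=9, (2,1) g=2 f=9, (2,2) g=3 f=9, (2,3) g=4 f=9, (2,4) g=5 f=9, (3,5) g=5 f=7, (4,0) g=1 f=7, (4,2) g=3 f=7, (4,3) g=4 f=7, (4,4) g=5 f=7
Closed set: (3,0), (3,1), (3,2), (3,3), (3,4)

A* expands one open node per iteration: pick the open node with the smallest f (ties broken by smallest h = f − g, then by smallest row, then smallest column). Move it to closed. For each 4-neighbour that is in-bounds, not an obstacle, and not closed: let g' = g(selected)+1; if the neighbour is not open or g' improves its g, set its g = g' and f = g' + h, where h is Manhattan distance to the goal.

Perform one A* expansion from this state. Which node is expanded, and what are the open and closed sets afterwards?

step 1: expand (3,5) (f=7, h=2) → closed; open now [(2,0) g=1 f=9, (2,1) g=2 f=9, (2,2) g=3 f=9, (2,3) g=4 f=9, (2,4) g=5 f=9, (2,5) g=6 f=9, (3,6) g=6 f=7, (4,0) g=1 f=7, (4,2) g=3 f=7, (4,3) g=4 f=7, (4,4) g=5 f=7, (4,5) g=6 f=7]

expanded=(3,5); open=[(2,0) g=1 f=9, (2,1) g=2 f=9, (2,2) g=3 f=9, (2,3) g=4 f=9, (2,4) g=5 f=9, (2,5) g=6 f=9, (3,6) g=6 f=7, (4,0) g=1 f=7, (4,2) g=3 f=7, (4,3) g=4 f=7, (4,4) g=5 f=7, (4,5) g=6 f=7]; closed=[(3,0), (3,1), (3,2), (3,3), (3,4), (3,5)]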